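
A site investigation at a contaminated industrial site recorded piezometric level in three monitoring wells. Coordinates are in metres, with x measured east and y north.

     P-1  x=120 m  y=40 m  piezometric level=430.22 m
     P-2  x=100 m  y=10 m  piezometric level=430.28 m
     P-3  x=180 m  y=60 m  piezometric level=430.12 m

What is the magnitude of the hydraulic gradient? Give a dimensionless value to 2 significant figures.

0.0017

With h = a·x + b·y + c and P-1 as origin, the differences give:
  (-20)·a + (-30)·b = +0.06
  60·a + 20·b = -0.10
Eliminate b (×20 and ×(-30), subtract): 1400·a = -1.800 → a = ∂h/∂x = -0.001286
Back-substitute: b = ∂h/∂y = -0.001143.
|∇h| = √(-0.001286² + -0.001143²) = 0.001721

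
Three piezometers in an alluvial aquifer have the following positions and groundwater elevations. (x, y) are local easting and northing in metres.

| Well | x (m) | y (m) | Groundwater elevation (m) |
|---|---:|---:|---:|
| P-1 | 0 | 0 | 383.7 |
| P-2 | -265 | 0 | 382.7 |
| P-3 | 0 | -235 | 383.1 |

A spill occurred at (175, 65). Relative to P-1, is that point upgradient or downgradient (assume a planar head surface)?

∂h/∂x = (382.7 − 383.7) / (-265 − 0) = +0.003774
∂h/∂y = (383.1 − 383.7) / (-235 − 0) = +0.002553
Head at (175, 65) = 383.7 + (+0.003774)·(175) + (+0.002553)·(65) = 384.53 m.
That is higher than the 383.7 m at P-1, so the point is upgradient.

upgradient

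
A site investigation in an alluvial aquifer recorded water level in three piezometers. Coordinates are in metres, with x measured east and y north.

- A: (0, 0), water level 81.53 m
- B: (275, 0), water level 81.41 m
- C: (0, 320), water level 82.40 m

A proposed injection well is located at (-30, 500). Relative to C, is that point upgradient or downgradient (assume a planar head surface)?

upgradient

∂h/∂x = (81.41 − 81.53) / (275 − 0) = -0.0004364
∂h/∂y = (82.40 − 81.53) / (320 − 0) = +0.002719
Head at (-30, 500) = 81.53 + (-0.0004364)·(-30) + (+0.002719)·(500) = 82.90 m.
That is higher than the 82.40 m at C, so the point is upgradient.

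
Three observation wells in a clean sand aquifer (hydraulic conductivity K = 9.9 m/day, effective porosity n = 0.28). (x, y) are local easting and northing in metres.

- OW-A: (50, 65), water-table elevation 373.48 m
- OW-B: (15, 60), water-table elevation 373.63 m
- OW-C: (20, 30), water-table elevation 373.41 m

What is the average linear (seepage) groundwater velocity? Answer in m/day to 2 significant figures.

0.29 m/day

With h = a·x + b·y + c and OW-A as origin, the differences give:
  (-35)·a + (-5)·b = +0.15
  (-30)·a + (-35)·b = -0.07
Eliminate b (×(-35) and ×(-5), subtract): 1075·a = -5.600 → a = ∂h/∂x = -0.005209
Back-substitute: b = ∂h/∂y = +0.006465.
|∇h| = √(-0.005209² + 0.006465²) = 0.008302
Seepage velocity v = K·i/n = 9.9 × 0.008302 / 0.28 = 0.2935 m/day.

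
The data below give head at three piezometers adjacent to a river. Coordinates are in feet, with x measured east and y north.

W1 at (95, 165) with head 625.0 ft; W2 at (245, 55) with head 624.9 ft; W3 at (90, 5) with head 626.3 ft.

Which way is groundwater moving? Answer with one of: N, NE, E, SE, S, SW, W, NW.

NE

Three-point gradient (reference W1): Δ to W2 = (150, -110, -0.1), Δ to W3 = (-5, -160, +1.3).
∂h/∂x = -0.006477, ∂h/∂y = -0.007923 (det = -24550).
Flow = −∇h = (+0.006477 east, +0.007923 north), which points northeast.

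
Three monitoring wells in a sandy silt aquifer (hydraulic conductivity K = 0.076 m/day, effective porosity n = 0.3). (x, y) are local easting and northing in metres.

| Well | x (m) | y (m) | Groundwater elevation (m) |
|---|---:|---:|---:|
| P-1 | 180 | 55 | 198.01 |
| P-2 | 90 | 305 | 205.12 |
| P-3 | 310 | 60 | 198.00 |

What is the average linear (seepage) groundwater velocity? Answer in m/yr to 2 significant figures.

With h = a·x + b·y + c and P-1 as origin, the differences give:
  (-90)·a + 250·b = +7.11
  130·a + 5·b = -0.01
Eliminate b (×5 and ×250, subtract): -32950·a = 38.050 → a = ∂h/∂x = -0.001155
Back-substitute: b = ∂h/∂y = +0.02802.
|∇h| = √(-0.001155² + 0.02802²) = 0.02804
Seepage velocity v = K·i/n = 0.076 × 0.02804 / 0.3 = 0.007103 m/day = 2.594 m/yr.

2.6 m/yr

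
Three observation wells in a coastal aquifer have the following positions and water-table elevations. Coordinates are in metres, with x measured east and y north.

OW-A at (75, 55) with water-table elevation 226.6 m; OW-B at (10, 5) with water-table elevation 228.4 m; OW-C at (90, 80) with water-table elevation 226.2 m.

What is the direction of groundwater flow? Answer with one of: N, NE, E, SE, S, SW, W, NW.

With h = a·x + b·y + c and OW-A as origin, the differences give:
  (-65)·a + (-50)·b = +1.8
  15·a + 25·b = -0.4
Eliminate b (×25 and ×(-50), subtract): -875·a = 25.00 → a = ∂h/∂x = -0.02857
Back-substitute: b = ∂h/∂y = +0.001143.
Flow = −∇h = (+0.02857 east, -0.001143 north), which points east.

E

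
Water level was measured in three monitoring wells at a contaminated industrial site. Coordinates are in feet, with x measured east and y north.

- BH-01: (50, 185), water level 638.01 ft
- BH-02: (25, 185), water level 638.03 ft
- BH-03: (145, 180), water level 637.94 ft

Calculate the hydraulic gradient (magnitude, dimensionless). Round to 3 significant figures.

With h = a·x + b·y + c and BH-01 as origin, the differences give:
  (-25)·a + 0·b = +0.02
  95·a + (-5)·b = -0.07
Eliminate b (×(-5) and ×0, subtract): 125·a = -0.100 → a = ∂h/∂x = -0.0008000
Back-substitute: b = ∂h/∂y = -0.001200.
|∇h| = √(-0.0008000² + -0.001200²) = 0.001442

0.00144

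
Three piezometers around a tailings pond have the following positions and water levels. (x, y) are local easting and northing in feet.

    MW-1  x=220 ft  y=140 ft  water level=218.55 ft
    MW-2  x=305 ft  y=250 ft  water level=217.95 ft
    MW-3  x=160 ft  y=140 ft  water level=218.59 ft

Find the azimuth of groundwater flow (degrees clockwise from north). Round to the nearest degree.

008°

With h = a·x + b·y + c and MW-1 as origin, the differences give:
  85·a + 110·b = -0.60
  (-60)·a + 0·b = +0.04
Eliminate b (×0 and ×110, subtract): 6600·a = -4.400 → a = ∂h/∂x = -0.0006667
Back-substitute: b = ∂h/∂y = -0.004939.
Flow direction (−∇h) has components (+0.0006667 E, +0.004939 N).
Azimuth = atan2(E, N) = atan2(+0.0006667, +0.004939) = 7.7° ≈ 008°.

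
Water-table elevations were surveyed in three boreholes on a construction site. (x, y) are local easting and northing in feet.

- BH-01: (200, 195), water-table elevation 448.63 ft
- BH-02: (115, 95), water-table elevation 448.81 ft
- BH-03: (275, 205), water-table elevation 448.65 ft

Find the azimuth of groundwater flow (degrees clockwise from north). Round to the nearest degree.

346°

With h = a·x + b·y + c and BH-01 as origin, the differences give:
  (-85)·a + (-100)·b = +0.18
  75·a + 10·b = +0.02
Eliminate b (×10 and ×(-100), subtract): 6650·a = 3.800 → a = ∂h/∂x = +0.0005714
Back-substitute: b = ∂h/∂y = -0.002286.
Flow direction (−∇h) has components (-0.0005714 E, +0.002286 N).
Azimuth = atan2(E, N) = atan2(-0.0005714, +0.002286) = 346.0° ≈ 346°.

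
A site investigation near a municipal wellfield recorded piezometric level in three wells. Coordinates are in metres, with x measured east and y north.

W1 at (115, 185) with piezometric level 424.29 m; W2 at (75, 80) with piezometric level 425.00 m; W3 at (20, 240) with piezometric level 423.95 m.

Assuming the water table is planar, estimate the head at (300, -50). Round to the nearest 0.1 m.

425.8 m

Differences from W1: to W2 (Δx, Δy, Δh) = (-40, -105, +0.71); to W3 = (-95, 55, -0.34).
Determinant of the coordinate differences = (-40)·55 − (-95)·(-105) = -12175.
∂h/∂x = [(+0.71)·55 − (-0.34)·(-105)] / -12175 = -0.0002752
∂h/∂y = [(-40)·(-0.34) − (-95)·(+0.71)] / -12175 = -0.006657
h(300, -50) = 424.29 + (-0.0002752)·(185) + (-0.006657)·(-235) = 424.29 -0.051 +1.564 = 425.804 m.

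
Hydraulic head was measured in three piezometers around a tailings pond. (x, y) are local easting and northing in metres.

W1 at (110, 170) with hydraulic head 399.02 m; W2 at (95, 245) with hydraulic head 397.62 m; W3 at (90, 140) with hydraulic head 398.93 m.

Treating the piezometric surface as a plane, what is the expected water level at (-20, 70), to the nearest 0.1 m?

Differences from W1: to W2 (Δx, Δy, Δh) = (-15, 75, -1.40); to W3 = (-20, -30, -0.09).
Determinant of the coordinate differences = (-15)·(-30) − (-20)·75 = 1950.
∂h/∂x = [(-1.40)·(-30) − (-0.09)·75] / 1950 = +0.02500
∂h/∂y = [(-15)·(-0.09) − (-20)·(-1.40)] / 1950 = -0.01367
h(-20, 70) = 399.02 + (+0.02500)·(-130) + (-0.01367)·(-100) = 399.02 -3.250 +1.367 = 397.137 m.

397.1 m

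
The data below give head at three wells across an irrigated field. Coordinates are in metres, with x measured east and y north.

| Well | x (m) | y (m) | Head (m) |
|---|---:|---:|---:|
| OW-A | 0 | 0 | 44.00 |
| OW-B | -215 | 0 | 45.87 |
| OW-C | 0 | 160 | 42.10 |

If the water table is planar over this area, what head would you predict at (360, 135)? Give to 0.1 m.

39.3 m

∂h/∂x = (45.87 − 44.00) / (-215 − 0) = -0.008698
∂h/∂y = (42.10 − 44.00) / (160 − 0) = -0.01187
h(360, 135) = 44.00 + (-0.008698)·(360) + (-0.01187)·(135) = 44.00 -3.131 -1.603 = 39.266 m.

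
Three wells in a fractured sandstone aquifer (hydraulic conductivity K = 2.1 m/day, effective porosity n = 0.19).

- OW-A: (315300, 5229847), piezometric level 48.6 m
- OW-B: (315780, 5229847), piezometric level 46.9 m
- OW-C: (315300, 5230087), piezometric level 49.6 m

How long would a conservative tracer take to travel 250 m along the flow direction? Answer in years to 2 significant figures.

∂h/∂x = (46.9 − 48.6) / (315780 − 315300) = -0.003542
∂h/∂y = (49.6 − 48.6) / (5230087 − 5229847) = +0.004167
|∇h| = √(-0.003542² + 0.004167²) = 0.005469
Seepage velocity v = K·i/n = 2.1 × 0.005469 / 0.19 = 0.06045 m/day.
t = 250 / 0.06045 = 4136 days = 11.3 years.

11 years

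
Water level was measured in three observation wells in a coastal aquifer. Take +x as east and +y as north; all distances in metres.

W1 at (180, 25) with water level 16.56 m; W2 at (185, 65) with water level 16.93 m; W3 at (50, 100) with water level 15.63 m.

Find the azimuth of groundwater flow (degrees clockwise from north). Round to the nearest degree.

236°

With h = a·x + b·y + c and W1 as origin, the differences give:
  5·a + 40·b = +0.37
  (-130)·a + 75·b = -0.93
Eliminate b (×75 and ×40, subtract): 5575·a = 64.950 → a = ∂h/∂x = +0.01165
Back-substitute: b = ∂h/∂y = +0.007794.
Flow direction (−∇h) has components (-0.01165 E, -0.007794 N).
Azimuth = atan2(E, N) = atan2(-0.01165, -0.007794) = 236.2° ≈ 236°.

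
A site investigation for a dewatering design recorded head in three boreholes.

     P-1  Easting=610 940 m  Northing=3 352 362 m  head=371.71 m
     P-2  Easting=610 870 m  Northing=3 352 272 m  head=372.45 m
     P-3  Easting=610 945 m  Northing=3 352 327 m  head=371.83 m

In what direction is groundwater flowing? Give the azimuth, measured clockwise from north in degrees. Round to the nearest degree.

051°

With h = a·x + b·y + c and P-1 as origin, the differences give:
  (-70)·a + (-90)·b = +0.74
  5·a + (-35)·b = +0.12
Eliminate b (×(-35) and ×(-90), subtract): 2900·a = -15.100 → a = ∂h/∂x = -0.005207
Back-substitute: b = ∂h/∂y = -0.004172.
Flow direction (−∇h) has components (+0.005207 E, +0.004172 N).
Azimuth = atan2(E, N) = atan2(+0.005207, +0.004172) = 51.3° ≈ 051°.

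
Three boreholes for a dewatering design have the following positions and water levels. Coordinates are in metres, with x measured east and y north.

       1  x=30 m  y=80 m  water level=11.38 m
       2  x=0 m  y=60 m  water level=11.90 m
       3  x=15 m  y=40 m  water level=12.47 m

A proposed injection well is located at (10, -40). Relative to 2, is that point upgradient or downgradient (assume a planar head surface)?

Taking 1 as reference: 2−1 = (-30, -20, +0.52); 3−1 = (-15, -40, +1.09).
Solve a·Δx + b·Δy = Δh: det = (-30)·(-40) − (-15)·(-20) = 900.
∂h/∂x = [(+0.52)·(-40) − (+1.09)·(-20)] / 900 = +0.001111
∂h/∂y = [(-30)·(+1.09) − (-15)·(+0.52)] / 900 = -0.02767
Head at (10, -40) = 11.38 + (+0.001111)·(-20) + (-0.02767)·(-120) = 14.68 m.
That is higher than the 11.90 m at 2, so the point is upgradient.

upgradient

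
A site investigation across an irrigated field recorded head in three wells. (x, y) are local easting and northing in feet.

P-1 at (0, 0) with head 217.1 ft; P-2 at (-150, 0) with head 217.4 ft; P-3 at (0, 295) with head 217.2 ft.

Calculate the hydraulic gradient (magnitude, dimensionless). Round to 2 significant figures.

0.0020

∂h/∂x = (217.4 − 217.1) / (-150 − 0) = -0.002000
∂h/∂y = (217.2 − 217.1) / (295 − 0) = +0.0003390
|∇h| = √(-0.002000² + 0.0003390²) = 0.002029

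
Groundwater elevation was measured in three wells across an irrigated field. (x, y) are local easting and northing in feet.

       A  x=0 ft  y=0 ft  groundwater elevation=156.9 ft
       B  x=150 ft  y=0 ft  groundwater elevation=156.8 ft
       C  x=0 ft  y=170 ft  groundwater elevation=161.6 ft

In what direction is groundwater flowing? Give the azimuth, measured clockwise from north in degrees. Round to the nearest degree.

179°

∂h/∂x = (156.8 − 156.9) / (150 − 0) = -0.0006667
∂h/∂y = (161.6 − 156.9) / (170 − 0) = +0.02765
Flow direction (−∇h) has components (+0.0006667 E, -0.02765 N).
Azimuth = atan2(E, N) = atan2(+0.0006667, -0.02765) = 178.6° ≈ 179°.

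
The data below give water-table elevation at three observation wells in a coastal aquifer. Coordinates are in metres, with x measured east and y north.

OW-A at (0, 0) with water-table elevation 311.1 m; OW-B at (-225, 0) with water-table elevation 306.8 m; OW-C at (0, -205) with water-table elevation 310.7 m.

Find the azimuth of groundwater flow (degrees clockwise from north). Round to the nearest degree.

264°

∂h/∂x = (306.8 − 311.1) / (-225 − 0) = +0.01911
∂h/∂y = (310.7 − 311.1) / (-205 − 0) = +0.001951
Flow direction (−∇h) has components (-0.01911 E, -0.001951 N).
Azimuth = atan2(E, N) = atan2(-0.01911, -0.001951) = 264.2° ≈ 264°.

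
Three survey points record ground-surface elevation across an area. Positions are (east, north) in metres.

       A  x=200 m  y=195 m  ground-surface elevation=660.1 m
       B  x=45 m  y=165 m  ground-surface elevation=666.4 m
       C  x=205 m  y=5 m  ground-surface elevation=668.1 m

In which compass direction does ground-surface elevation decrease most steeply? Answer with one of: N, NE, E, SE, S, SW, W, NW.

NE

Taking A as reference: B−A = (-155, -30, +6.3); C−A = (5, -190, +8.0).
Solve a·Δx + b·Δy = Δz: det = (-155)·(-190) − 5·(-30) = 29600.
∂z/∂x = [(+6.3)·(-190) − (+8.0)·(-30)] / 29600 = -0.03233
∂z/∂y = [(-155)·(+8.0) − 5·(+6.3)] / 29600 = -0.04296
Steepest decrease is along −∇f = (+0.03233 E, +0.04296 N) → northeast.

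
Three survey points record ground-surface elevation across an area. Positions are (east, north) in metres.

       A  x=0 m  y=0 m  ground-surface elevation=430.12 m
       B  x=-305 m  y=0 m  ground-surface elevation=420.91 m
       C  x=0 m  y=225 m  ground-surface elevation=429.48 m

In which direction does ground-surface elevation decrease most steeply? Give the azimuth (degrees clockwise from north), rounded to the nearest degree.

∂z/∂x = (420.91 − 430.12) / (-305 − 0) = +0.03020
∂z/∂y = (429.48 − 430.12) / (225 − 0) = -0.002844
Steepest decrease is along −∇f: components (-0.03020 E, +0.002844 N).
Azimuth = atan2(-0.03020, +0.002844) = 275.4° ≈ 275°.

275°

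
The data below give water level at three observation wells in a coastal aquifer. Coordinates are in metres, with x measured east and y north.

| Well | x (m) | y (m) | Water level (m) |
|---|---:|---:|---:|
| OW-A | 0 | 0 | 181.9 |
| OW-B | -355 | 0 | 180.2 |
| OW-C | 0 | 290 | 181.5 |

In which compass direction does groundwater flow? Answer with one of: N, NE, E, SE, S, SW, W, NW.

∂h/∂x = (180.2 − 181.9) / (-355 − 0) = +0.004789
∂h/∂y = (181.5 − 181.9) / (290 − 0) = -0.001379
Flow = −∇h = (-0.004789 east, +0.001379 north), which points west.

W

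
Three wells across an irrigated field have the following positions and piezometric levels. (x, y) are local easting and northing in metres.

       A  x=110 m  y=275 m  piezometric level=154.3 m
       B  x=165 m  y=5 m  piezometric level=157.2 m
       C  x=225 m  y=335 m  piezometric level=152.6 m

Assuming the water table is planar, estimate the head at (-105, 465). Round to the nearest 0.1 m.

153.7 m

Differences from A: to B (Δx, Δy, Δh) = (55, -270, +2.9); to C = (115, 60, -1.7).
Determinant of the coordinate differences = 55·60 − 115·(-270) = 34350.
∂h/∂x = [(+2.9)·60 − (-1.7)·(-270)] / 34350 = -0.008297
∂h/∂y = [55·(-1.7) − 115·(+2.9)] / 34350 = -0.01243
h(-105, 465) = 154.3 + (-0.008297)·(-215) + (-0.01243)·(190) = 154.3 +1.784 -2.362 = 153.722 m.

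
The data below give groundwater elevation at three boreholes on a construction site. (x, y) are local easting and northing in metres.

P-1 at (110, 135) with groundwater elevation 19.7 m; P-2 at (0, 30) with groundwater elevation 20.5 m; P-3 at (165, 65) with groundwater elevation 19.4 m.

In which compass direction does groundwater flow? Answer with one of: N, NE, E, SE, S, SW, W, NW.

E

Taking P-1 as reference: P-2−P-1 = (-110, -105, +0.8); P-3−P-1 = (55, -70, -0.3).
Determinant of the coordinate differences = (-110)·(-70) − 55·(-105) = 13475.
∂h/∂x = [(+0.8)·(-70) − (-0.3)·(-105)] / 13475 = -0.006494
∂h/∂y = [(-110)·(-0.3) − 55·(+0.8)] / 13475 = -0.0008163
Flow = −∇h = (+0.006494 east, +0.0008163 north), which points east.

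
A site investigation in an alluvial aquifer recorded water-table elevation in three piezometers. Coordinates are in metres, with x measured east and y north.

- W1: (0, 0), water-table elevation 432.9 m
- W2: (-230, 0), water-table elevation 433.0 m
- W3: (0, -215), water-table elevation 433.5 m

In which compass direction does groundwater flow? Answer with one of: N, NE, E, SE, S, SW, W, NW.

∂h/∂x = (433.0 − 432.9) / (-230 − 0) = -0.0004348
∂h/∂y = (433.5 − 432.9) / (-215 − 0) = -0.002791
Flow = −∇h = (+0.0004348 east, +0.002791 north), which points north.

N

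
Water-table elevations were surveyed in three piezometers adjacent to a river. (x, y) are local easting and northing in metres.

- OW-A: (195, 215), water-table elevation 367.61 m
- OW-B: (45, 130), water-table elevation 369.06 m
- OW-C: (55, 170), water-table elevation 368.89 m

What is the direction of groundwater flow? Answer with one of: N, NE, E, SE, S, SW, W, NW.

Taking OW-A as reference: OW-B−OW-A = (-150, -85, +1.45); OW-C−OW-A = (-140, -45, +1.28).
Determinant of the coordinate differences = (-150)·(-45) − (-140)·(-85) = -5150.
∂h/∂x = [(+1.45)·(-45) − (+1.28)·(-85)] / -5150 = -0.008456
∂h/∂y = [(-150)·(+1.28) − (-140)·(+1.45)] / -5150 = -0.002136
Flow = −∇h = (+0.008456 east, +0.002136 north), which points east.

E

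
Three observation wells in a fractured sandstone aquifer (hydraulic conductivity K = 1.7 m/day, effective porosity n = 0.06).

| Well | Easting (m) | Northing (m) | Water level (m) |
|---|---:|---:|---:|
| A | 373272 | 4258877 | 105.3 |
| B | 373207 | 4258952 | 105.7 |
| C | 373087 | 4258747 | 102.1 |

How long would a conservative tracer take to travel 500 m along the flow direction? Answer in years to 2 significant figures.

3.2 years

With h = a·x + b·y + c and A as origin, the differences give:
  (-65)·a + 75·b = +0.4
  (-185)·a + (-130)·b = -3.2
Eliminate b (×(-130) and ×75, subtract): 22325·a = 188.00 → a = ∂h/∂x = +0.008421
Back-substitute: b = ∂h/∂y = +0.01263.
|∇h| = √(0.008421² + 0.01263²) = 0.01518
Seepage velocity v = K·i/n = 1.7 × 0.01518 / 0.06 = 0.4301 m/day.
t = 500 / 0.4301 = 1163 days = 3.18 years.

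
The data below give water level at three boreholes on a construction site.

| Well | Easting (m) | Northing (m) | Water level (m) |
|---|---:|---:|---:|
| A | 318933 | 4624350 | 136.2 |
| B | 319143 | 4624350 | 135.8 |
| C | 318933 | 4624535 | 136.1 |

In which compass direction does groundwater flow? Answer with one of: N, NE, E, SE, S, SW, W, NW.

∂h/∂x = (135.8 − 136.2) / (319143 − 318933) = -0.001905
∂h/∂y = (136.1 − 136.2) / (4624535 − 4624350) = -0.0005405
Flow = −∇h = (+0.001905 east, +0.0005405 north), which points east.

E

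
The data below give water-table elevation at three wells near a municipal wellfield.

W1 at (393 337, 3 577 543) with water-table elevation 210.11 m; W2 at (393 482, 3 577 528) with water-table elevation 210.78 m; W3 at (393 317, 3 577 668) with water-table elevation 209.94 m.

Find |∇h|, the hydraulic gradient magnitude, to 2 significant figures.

Differences from W1: to W2 (Δx, Δy, Δh) = (145, -15, +0.67); to W3 = (-20, 125, -0.17).
Solve a·Δx + b·Δy = Δh: det = 145·125 − (-20)·(-15) = 17825.
∂h/∂x = [(+0.67)·125 − (-0.17)·(-15)] / 17825 = +0.004555
∂h/∂y = [145·(-0.17) − (-20)·(+0.67)] / 17825 = -0.0006311
|∇h| = √(0.004555² + -0.0006311²) = 0.004599

0.0046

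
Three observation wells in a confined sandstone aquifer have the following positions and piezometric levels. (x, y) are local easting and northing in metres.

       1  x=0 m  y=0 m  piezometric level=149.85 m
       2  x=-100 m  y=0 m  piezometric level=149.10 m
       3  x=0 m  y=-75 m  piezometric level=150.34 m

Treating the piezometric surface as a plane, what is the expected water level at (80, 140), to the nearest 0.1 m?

149.5 m

∂h/∂x = (149.10 − 149.85) / (-100 − 0) = +0.007500
∂h/∂y = (150.34 − 149.85) / (-75 − 0) = -0.006533
h(80, 140) = 149.85 + (+0.007500)·(80) + (-0.006533)·(140) = 149.85 +0.600 -0.915 = 149.535 m.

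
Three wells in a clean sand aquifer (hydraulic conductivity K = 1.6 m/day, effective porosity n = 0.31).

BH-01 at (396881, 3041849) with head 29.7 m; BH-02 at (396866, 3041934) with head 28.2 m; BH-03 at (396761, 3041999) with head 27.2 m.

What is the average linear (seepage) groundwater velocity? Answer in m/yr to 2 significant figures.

34 m/yr

With h = a·x + b·y + c and BH-01 as origin, the differences give:
  (-15)·a + 85·b = -1.5
  (-120)·a + 150·b = -2.5
Eliminate b (×150 and ×85, subtract): 7950·a = -12.50 → a = ∂h/∂x = -0.001572
Back-substitute: b = ∂h/∂y = -0.01792.
|∇h| = √(-0.001572² + -0.01792²) = 0.01799
Seepage velocity v = K·i/n = 1.6 × 0.01799 / 0.31 = 0.09285 m/day = 33.91 m/yr.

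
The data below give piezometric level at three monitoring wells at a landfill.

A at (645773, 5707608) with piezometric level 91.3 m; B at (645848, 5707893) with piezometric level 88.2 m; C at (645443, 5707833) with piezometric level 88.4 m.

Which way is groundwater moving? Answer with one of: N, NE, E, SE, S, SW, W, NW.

With h = a·x + b·y + c and A as origin, the differences give:
  75·a + 285·b = -3.1
  (-330)·a + 225·b = -2.9
Eliminate b (×225 and ×285, subtract): 110925·a = 129.00 → a = ∂h/∂x = +0.001163
Back-substitute: b = ∂h/∂y = -0.01118.
Flow = −∇h = (-0.001163 east, +0.01118 north), which points north.

N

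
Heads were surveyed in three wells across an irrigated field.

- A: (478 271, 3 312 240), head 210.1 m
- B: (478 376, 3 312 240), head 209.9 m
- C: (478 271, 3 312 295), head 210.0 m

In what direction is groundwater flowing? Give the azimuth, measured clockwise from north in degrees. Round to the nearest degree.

∂h/∂x = (209.9 − 210.1) / (478376 − 478271) = -0.001905
∂h/∂y = (210.0 − 210.1) / (3312295 − 3312240) = -0.001818
Flow direction (−∇h) has components (+0.001905 E, +0.001818 N).
Azimuth = atan2(E, N) = atan2(+0.001905, +0.001818) = 46.3° ≈ 046°.

046°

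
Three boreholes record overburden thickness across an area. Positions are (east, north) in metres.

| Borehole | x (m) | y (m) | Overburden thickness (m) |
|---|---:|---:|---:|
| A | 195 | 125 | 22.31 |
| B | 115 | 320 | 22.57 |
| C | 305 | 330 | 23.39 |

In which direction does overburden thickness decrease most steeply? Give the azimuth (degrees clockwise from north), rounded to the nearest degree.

With d = a·x + b·y + c and A as origin, the differences give:
  (-80)·a + 195·b = +0.26
  110·a + 205·b = +1.08
Eliminate b (×205 and ×195, subtract): -37850·a = -157.300 → a = ∂d/∂x = +0.004156
Back-substitute: b = ∂d/∂y = +0.003038.
Steepest decrease is along −∇f: components (-0.004156 E, -0.003038 N).
Azimuth = atan2(-0.004156, -0.003038) = 233.8° ≈ 234°.

234°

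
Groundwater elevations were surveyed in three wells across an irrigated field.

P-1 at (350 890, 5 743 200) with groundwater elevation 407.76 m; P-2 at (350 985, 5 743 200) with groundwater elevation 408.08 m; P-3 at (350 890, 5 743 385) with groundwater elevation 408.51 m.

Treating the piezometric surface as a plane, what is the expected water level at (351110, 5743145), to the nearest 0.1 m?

∂h/∂x = (408.08 − 407.76) / (350985 − 350890) = +0.003368
∂h/∂y = (408.51 − 407.76) / (5743385 − 5743200) = +0.004054
h(351110, 5743145) = 407.76 + (+0.003368)·(220) + (+0.004054)·(-55) = 407.76 +0.741 -0.223 = 408.278 m.

408.3 m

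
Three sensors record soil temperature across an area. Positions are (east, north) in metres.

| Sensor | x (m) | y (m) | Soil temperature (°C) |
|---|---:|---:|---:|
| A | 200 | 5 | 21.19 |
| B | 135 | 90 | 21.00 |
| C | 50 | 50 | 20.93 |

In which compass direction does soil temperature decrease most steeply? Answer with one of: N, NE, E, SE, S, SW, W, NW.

NW

Taking A as reference: B−A = (-65, 85, -0.19); C−A = (-150, 45, -0.26).
Determinant of the coordinate differences = (-65)·45 − (-150)·85 = 9825.
∂T/∂x = [(-0.19)·45 − (-0.26)·85] / 9825 = +0.001379
∂T/∂y = [(-65)·(-0.26) − (-150)·(-0.19)] / 9825 = -0.001181
Steepest decrease is along −∇f = (-0.001379 E, +0.001181 N) → northwest.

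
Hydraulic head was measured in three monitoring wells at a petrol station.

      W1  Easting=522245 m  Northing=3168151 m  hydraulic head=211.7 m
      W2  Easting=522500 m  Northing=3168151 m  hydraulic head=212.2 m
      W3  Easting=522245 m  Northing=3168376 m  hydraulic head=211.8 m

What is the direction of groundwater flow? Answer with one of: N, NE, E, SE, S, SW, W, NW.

∂h/∂x = (212.2 − 211.7) / (522500 − 522245) = +0.001961
∂h/∂y = (211.8 − 211.7) / (3168376 − 3168151) = +0.0004444
Flow = −∇h = (-0.001961 east, -0.0004444 north), which points west.

W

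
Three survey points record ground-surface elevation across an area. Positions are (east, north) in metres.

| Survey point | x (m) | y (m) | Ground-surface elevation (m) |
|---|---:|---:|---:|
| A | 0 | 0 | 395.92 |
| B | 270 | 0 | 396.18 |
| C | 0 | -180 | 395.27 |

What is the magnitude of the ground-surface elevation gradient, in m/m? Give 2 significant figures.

0.0037 m/m

∂z/∂x = (396.18 − 395.92) / (270 − 0) = +0.0009630
∂z/∂y = (395.27 − 395.92) / (-180 − 0) = +0.003611
|∇f| = √(0.0009630² + 0.003611²) = 0.003737 m/m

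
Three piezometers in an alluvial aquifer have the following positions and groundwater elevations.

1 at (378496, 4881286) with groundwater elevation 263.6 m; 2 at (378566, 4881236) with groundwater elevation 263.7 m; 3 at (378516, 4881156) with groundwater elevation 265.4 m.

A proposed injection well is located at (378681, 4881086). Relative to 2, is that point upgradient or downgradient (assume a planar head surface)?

upgradient

With h = a·x + b·y + c and 1 as origin, the differences give:
  70·a + (-50)·b = +0.1
  20·a + (-130)·b = +1.8
Eliminate b (×(-130) and ×(-50), subtract): -8100·a = 77.00 → a = ∂h/∂x = -0.009506
Back-substitute: b = ∂h/∂y = -0.01531.
Head at (378681, 4881086) = 263.6 + (-0.009506)·(185) + (-0.01531)·(-200) = 264.90 m.
That is higher than the 263.7 m at 2, so the point is upgradient.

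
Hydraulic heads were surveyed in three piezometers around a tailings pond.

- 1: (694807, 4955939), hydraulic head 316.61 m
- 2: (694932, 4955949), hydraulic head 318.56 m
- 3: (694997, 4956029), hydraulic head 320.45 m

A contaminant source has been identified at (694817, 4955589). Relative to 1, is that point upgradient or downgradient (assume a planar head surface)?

Taking 1 as reference: 2−1 = (125, 10, +1.95); 3−1 = (190, 90, +3.84).
Determinant of the coordinate differences = 125·90 − 190·10 = 9350.
∂h/∂x = [(+1.95)·90 − (+3.84)·10] / 9350 = +0.01466
∂h/∂y = [125·(+3.84) − 190·(+1.95)] / 9350 = +0.01171
Head at (694817, 4955589) = 316.61 + (+0.01466)·(10) + (+0.01171)·(-350) = 312.66 m.
That is lower than the 316.61 m at 1, so the point is downgradient.

downgradient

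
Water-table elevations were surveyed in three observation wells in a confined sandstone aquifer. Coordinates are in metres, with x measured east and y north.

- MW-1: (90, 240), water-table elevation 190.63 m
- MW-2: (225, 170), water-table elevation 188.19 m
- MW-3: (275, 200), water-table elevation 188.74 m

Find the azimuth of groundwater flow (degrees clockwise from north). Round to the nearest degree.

Differences from MW-1: to MW-2 (Δx, Δy, Δh) = (135, -70, -2.44); to MW-3 = (185, -40, -1.89).
Determinant of the coordinate differences = 135·(-40) − 185·(-70) = 7550.
∂h/∂x = [(-2.44)·(-40) − (-1.89)·(-70)] / 7550 = -0.004596
∂h/∂y = [135·(-1.89) − 185·(-2.44)] / 7550 = +0.02599
Flow direction (−∇h) has components (+0.004596 E, -0.02599 N).
Azimuth = atan2(E, N) = atan2(+0.004596, -0.02599) = 170.0° ≈ 170°.

170°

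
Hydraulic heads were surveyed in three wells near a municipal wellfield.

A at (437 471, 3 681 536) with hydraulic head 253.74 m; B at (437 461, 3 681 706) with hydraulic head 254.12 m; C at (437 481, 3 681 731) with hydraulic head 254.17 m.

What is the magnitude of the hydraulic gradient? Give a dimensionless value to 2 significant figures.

0.0022

With h = a·x + b·y + c and A as origin, the differences give:
  (-10)·a + 170·b = +0.38
  10·a + 195·b = +0.43
Eliminate b (×195 and ×170, subtract): -3650·a = 1.000 → a = ∂h/∂x = -0.0002740
Back-substitute: b = ∂h/∂y = +0.002219.
|∇h| = √(-0.0002740² + 0.002219²) = 0.002236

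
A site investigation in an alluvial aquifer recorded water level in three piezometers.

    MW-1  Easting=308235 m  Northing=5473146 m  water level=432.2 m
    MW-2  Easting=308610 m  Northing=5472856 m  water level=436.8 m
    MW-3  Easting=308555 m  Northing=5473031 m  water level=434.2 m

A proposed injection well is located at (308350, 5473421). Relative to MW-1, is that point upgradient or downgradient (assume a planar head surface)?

downgradient

Three-point gradient (reference MW-1): Δ to MW-2 = (375, -290, +4.6), Δ to MW-3 = (320, -115, +2.0).
∂h/∂x = +0.001027, ∂h/∂y = -0.01453 (det = 49675).
Head at (308350, 5473421) = 432.2 + (+0.001027)·(115) + (-0.01453)·(275) = 428.32 m.
That is lower than the 432.2 m at MW-1, so the point is downgradient.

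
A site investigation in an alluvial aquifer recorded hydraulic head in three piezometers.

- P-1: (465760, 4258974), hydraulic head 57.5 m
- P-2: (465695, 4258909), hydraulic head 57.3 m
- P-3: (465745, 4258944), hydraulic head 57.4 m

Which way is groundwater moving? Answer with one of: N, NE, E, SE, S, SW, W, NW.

Differences from P-1: to P-2 (Δx, Δy, Δh) = (-65, -65, -0.2); to P-3 = (-15, -30, -0.1).
Determinant of the coordinate differences = (-65)·(-30) − (-15)·(-65) = 975.
∂h/∂x = [(-0.2)·(-30) − (-0.1)·(-65)] / 975 = -0.0005128
∂h/∂y = [(-65)·(-0.1) − (-15)·(-0.2)] / 975 = +0.003590
Flow = −∇h = (+0.0005128 east, -0.003590 north), which points south.

S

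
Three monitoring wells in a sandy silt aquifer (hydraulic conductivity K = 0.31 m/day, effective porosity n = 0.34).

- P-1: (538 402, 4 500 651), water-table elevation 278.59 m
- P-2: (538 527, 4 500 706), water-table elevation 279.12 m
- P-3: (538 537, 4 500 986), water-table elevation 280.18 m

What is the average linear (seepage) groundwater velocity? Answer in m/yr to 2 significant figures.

1.5 m/yr

Taking P-1 as reference: P-2−P-1 = (125, 55, +0.53); P-3−P-1 = (135, 335, +1.59).
Determinant of the coordinate differences = 125·335 − 135·55 = 34450.
∂h/∂x = [(+0.53)·335 − (+1.59)·55] / 34450 = +0.002615
∂h/∂y = [125·(+1.59) − 135·(+0.53)] / 34450 = +0.003692
|∇h| = √(0.002615² + 0.003692²) = 0.004524
Seepage velocity v = K·i/n = 0.31 × 0.004524 / 0.34 = 0.004125 m/day = 1.507 m/yr.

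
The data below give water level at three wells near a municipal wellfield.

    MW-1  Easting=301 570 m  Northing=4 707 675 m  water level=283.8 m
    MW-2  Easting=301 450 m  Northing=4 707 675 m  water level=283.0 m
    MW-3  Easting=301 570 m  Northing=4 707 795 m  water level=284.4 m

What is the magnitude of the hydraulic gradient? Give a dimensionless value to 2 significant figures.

0.0083

∂h/∂x = (283.0 − 283.8) / (301450 − 301570) = +0.006667
∂h/∂y = (284.4 − 283.8) / (4707795 − 4707675) = +0.005000
|∇h| = √(0.006667² + 0.005000²) = 0.008334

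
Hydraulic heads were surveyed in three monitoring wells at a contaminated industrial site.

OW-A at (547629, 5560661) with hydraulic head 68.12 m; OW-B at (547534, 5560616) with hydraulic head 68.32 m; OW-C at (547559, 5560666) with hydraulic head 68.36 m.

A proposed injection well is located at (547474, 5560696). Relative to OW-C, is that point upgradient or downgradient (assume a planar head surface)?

With h = a·x + b·y + c and OW-A as origin, the differences give:
  (-95)·a + (-45)·b = +0.20
  (-70)·a + 5·b = +0.24
Eliminate b (×5 and ×(-45), subtract): -3625·a = 11.800 → a = ∂h/∂x = -0.003255
Back-substitute: b = ∂h/∂y = +0.002428.
Head at (547474, 5560696) = 68.12 + (-0.003255)·(-155) + (+0.002428)·(35) = 68.71 m.
That is higher than the 68.36 m at OW-C, so the point is upgradient.

upgradient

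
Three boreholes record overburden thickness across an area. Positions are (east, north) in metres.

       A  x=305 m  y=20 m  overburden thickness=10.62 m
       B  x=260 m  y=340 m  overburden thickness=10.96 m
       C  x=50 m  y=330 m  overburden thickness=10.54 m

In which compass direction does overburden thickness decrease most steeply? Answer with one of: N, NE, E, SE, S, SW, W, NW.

Differences from A: to B (Δx, Δy, Δh) = (-45, 320, +0.34); to C = (-255, 310, -0.08).
Determinant of the coordinate differences = (-45)·310 − (-255)·320 = 67650.
∂d/∂x = [(+0.34)·310 − (-0.08)·320] / 67650 = +0.001936
∂d/∂y = [(-45)·(-0.08) − (-255)·(+0.34)] / 67650 = +0.001335
Steepest decrease is along −∇f = (-0.001936 E, -0.001335 N) → southwest.

SW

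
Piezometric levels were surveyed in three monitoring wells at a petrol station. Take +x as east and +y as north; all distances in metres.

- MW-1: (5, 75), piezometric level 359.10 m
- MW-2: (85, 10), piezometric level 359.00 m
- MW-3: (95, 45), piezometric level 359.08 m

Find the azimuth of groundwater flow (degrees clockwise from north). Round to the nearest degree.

193°

With h = a·x + b·y + c and MW-1 as origin, the differences give:
  80·a + (-65)·b = -0.10
  90·a + (-30)·b = -0.02
Eliminate b (×(-30) and ×(-65), subtract): 3450·a = 1.700 → a = ∂h/∂x = +0.0004928
Back-substitute: b = ∂h/∂y = +0.002145.
Flow direction (−∇h) has components (-0.0004928 E, -0.002145 N).
Azimuth = atan2(E, N) = atan2(-0.0004928, -0.002145) = 192.9° ≈ 193°.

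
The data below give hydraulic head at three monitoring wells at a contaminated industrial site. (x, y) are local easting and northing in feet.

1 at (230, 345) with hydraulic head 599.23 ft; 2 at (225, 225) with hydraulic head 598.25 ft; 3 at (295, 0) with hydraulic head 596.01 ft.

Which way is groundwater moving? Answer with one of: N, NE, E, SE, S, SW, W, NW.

Taking 1 as reference: 2−1 = (-5, -120, -0.98); 3−1 = (65, -345, -3.22).
Solve a·Δx + b·Δy = Δh: det = (-5)·(-345) − 65·(-120) = 9525.
∂h/∂x = [(-0.98)·(-345) − (-3.22)·(-120)] / 9525 = -0.005071
∂h/∂y = [(-5)·(-3.22) − 65·(-0.98)] / 9525 = +0.008378
Flow = −∇h = (+0.005071 east, -0.008378 north), which points southeast.

SE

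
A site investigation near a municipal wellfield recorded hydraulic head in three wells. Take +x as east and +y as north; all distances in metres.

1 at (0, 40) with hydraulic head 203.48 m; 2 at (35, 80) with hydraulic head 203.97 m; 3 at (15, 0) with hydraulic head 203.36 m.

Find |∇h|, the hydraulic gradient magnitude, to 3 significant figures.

Differences from 1: to 2 (Δx, Δy, Δh) = (35, 40, +0.49); to 3 = (15, -40, -0.12).
Solve a·Δx + b·Δy = Δh: det = 35·(-40) − 15·40 = -2000.
∂h/∂x = [(+0.49)·(-40) − (-0.12)·40] / -2000 = +0.007400
∂h/∂y = [35·(-0.12) − 15·(+0.49)] / -2000 = +0.005775
|∇h| = √(0.007400² + 0.005775²) = 0.009387

0.00939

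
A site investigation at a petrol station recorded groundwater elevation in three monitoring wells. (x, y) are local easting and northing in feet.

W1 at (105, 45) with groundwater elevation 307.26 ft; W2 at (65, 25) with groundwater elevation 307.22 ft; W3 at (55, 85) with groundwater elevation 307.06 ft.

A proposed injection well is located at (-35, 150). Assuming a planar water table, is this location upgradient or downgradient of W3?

Three-point gradient (reference W1): Δ to W2 = (-40, -20, -0.04), Δ to W3 = (-50, 40, -0.20).
∂h/∂x = +0.002154, ∂h/∂y = -0.002308 (det = -2600).
Head at (-35, 150) = 307.26 + (+0.002154)·(-140) + (-0.002308)·(105) = 306.72 ft.
That is lower than the 307.06 ft at W3, so the point is downgradient.

downgradient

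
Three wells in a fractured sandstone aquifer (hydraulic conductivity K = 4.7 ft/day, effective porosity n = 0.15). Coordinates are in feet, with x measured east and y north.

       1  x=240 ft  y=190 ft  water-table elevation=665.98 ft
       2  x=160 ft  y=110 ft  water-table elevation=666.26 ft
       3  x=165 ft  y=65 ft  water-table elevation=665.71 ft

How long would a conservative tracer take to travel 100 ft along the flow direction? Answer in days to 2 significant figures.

Differences from 1: to 2 (Δx, Δy, Δh) = (-80, -80, +0.28); to 3 = (-75, -125, -0.27).
Solve a·Δx + b·Δy = Δh: det = (-80)·(-125) − (-75)·(-80) = 4000.
∂h/∂x = [(+0.28)·(-125) − (-0.27)·(-80)] / 4000 = -0.01415
∂h/∂y = [(-80)·(-0.27) − (-75)·(+0.28)] / 4000 = +0.01065
|∇h| = √(-0.01415² + 0.01065²) = 0.01771
Seepage velocity v = K·i/n = 4.7 × 0.01771 / 0.15 = 0.5549 ft/day.
t = 100 / 0.5549 = 180.2 days.

180 days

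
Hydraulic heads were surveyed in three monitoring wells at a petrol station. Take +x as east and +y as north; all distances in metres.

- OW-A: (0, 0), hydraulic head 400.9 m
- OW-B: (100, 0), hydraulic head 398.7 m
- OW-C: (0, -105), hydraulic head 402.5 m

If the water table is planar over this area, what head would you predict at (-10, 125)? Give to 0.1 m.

∂h/∂x = (398.7 − 400.9) / (100 − 0) = -0.02200
∂h/∂y = (402.5 − 400.9) / (-105 − 0) = -0.01524
h(-10, 125) = 400.9 + (-0.02200)·(-10) + (-0.01524)·(125) = 400.9 +0.220 -1.905 = 399.215 m.

399.2 m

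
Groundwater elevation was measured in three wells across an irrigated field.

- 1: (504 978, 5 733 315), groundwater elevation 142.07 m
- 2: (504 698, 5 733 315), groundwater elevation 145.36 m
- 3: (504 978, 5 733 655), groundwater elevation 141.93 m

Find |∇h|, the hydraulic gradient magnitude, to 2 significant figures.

0.012

∂h/∂x = (145.36 − 142.07) / (504698 − 504978) = -0.01175
∂h/∂y = (141.93 − 142.07) / (5733655 − 5733315) = -0.0004118
|∇h| = √(-0.01175² + -0.0004118²) = 0.01176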